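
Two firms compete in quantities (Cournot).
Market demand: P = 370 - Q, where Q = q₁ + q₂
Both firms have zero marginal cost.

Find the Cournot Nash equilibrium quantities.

q₁* = q₂* = 123.33; P* = 123.33

Work:
Profit: π_i = P·q_i = (a - q_i - q_j)·q_i
FOC: ∂π_i/∂q_i = a - 2q_i - q_j = 0
Reaction function: q_i = (370 - q_j)/2
Symmetry: q* = 370/3 = 123.33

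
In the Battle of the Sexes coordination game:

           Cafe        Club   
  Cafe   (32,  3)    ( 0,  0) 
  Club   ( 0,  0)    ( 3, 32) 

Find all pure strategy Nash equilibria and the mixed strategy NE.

Pure NE: (Cafe, Cafe) and (Club, Club); Mixed NE: p = 0.9143, q = 0.0857

Work:
Check pure NE:
(Cafe, Cafe): (32, 3) - no unilateral deviation beneficial
(Club, Club): (3, 32) - no unilateral deviation beneficial
Mixed NE: P1 plays Cafe with p = 0.9143, P2 plays Cafe with q = 0.0857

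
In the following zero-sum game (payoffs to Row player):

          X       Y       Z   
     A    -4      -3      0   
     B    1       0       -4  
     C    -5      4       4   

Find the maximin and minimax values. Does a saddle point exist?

Maximin = -4, Minimax = 1, Saddle: False

Work:
Row minimums: [-4, -4, -5] → maximin = -4
Column maximums: [1, 4, 4] → minimax = 1
No saddle point (maximin ≠ minimax). Mixed strategy needed.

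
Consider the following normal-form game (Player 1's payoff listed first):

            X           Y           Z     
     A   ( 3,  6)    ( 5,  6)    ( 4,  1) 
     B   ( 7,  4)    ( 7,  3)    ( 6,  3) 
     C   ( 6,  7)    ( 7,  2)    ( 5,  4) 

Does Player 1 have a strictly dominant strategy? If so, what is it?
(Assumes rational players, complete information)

No strictly dominant strategy exists for Player 1

Work:
A strategy strictly dominates another if it gives a strictly higher payoff against every opponent action. Compare each pair of P1's strategies column-by-column:
  A vs B: [3 vs 7, 5 vs 7, 4 vs 6] → A does not strictly dominate B (column X: 3 ≤ 7)
  A vs C: [3 vs 6, 5 vs 7, 4 vs 5] → A does not strictly dominate C (column X: 3 ≤ 6)
  B vs A: [7 vs 3, 7 vs 5, 6 vs 4] → B strictly dominates A
  B vs C: [7 vs 6, 7 vs 7, 6 vs 5] → B does not strictly dominate C (column Y: 7 ≤ 7)
  C vs A: [6 vs 3, 7 vs 5, 5 vs 4] → C strictly dominates A
  C vs B: [6 vs 7, 7 vs 7, 5 vs 6] → C does not strictly dominate B (column X: 6 ≤ 7)
No single strategy strictly dominates all others → no strictly dominant strategy.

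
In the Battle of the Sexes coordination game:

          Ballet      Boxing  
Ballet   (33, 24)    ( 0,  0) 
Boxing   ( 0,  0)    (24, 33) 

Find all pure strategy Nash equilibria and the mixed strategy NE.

Pure NE: (Ballet, Ballet) and (Boxing, Boxing); Mixed NE: p = 0.5789, q = 0.4211

Work:
Check pure NE:
(Ballet, Ballet): (33, 24) - no unilateral deviation beneficial
(Boxing, Boxing): (24, 33) - no unilateral deviation beneficial
Mixed NE: P1 plays Ballet with p = 0.5789, P2 plays Ballet with q = 0.4211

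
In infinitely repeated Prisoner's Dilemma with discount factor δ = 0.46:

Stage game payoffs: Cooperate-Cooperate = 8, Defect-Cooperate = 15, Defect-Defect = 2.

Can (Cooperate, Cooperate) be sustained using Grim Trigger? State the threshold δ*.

δ* = 0.5385; since δ = 0.46 < 0.5385, cooperation cannot be sustained

Work:
For Grim Trigger:
Cooperate forever: 8/(1-δ)
Defect then punished: 15 + 2·δ/(1-δ)
Need: 8/(1-δ) ≥ 15 + 2·δ/(1-δ)
Solving: δ ≥ (T-R)/(T-P) = (15-8)/(15-2) = 0.5385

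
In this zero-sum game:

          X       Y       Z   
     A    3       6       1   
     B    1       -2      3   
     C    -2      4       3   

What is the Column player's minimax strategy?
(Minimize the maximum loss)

Column should play X or Z (all achieve the minimum), value = 3

Work:
Column player minimizes Row's maximum payoff:
Column X: max payoff to Row = 3
Column Y: max payoff to Row = 6
Column Z: max payoff to Row = 3
Minimum is 3, achieved by columns X, Z (tied).
Each of X or Z is a minimax strategy.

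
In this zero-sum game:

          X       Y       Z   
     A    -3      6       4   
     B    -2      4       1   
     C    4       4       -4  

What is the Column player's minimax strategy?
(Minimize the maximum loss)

Column should play X or Z (all achieve the minimum), value = 4

Work:
Column player minimizes Row's maximum payoff:
Column X: max payoff to Row = 4
Column Y: max payoff to Row = 6
Column Z: max payoff to Row = 4
Minimum is 4, achieved by columns X, Z (tied).
Each of X or Z is a minimax strategy.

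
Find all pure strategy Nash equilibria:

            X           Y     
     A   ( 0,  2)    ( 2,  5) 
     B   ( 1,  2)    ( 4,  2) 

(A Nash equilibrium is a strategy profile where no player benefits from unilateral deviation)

Nash equilibrium: (B, X), (B, Y)

Work:
Best responses:
  P1 vs X: payoffs [0, 1] → best response B (payoff 1)
  P1 vs Y: payoffs [2, 4] → best response B (payoff 4)
  P2 vs A: payoffs [2, 5] → best response Y (payoff 5)
  P2 vs B: payoffs [2, 2] → best response X/Y (payoff 2)
Mutual best responses: (B,X), (B,Y) → Nash equilibria.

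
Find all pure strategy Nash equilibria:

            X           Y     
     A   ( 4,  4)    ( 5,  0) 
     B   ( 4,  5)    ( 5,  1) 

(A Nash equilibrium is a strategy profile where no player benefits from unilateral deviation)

Nash equilibrium: (A, X), (B, X)

Work:
Best responses:
  P1 vs X: payoffs [4, 4] → best response A/B (payoff 4)
  P1 vs Y: payoffs [5, 5] → best response A/B (payoff 5)
  P2 vs A: payoffs [4, 0] → best response X (payoff 4)
  P2 vs B: payoffs [5, 1] → best response X (payoff 5)
Mutual best responses: (A,X), (B,X) → Nash equilibria.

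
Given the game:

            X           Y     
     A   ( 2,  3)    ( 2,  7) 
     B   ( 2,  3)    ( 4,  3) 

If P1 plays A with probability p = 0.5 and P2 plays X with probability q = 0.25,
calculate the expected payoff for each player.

E[P1] = 2.75, E[P2] = 4.5

Work:
E[P1] = p·q·π₁(A,X) + p·(1-q)·π₁(A,Y) + (1-p)·q·π₁(B,X) + (1-p)·(1-q)·π₁(B,Y)
= 0.5·0.25·2 + 0.5·0.75·2 + 0.5·0.25·2 + 0.5·0.75·4
= 2.75

E[P2] = 4.5 (similar calculation)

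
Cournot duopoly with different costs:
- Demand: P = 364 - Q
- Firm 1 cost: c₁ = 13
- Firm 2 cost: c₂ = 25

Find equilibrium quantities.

q₁* = 121.0, q₂* = 109.0

Work:
Reaction: q₁ = (364 - 13 - q₂)/2
Reaction: q₂ = (364 - 25 - q₁)/2
Solve simultaneously:
q₁* = (364 - 2×13 + 25)/3 = 121.0
q₂* = (364 - 2×25 + 13)/3 = 109.0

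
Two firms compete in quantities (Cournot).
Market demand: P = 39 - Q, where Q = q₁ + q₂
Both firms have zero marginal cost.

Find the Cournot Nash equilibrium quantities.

q₁* = q₂* = 13.0; P* = 13.0

Work:
Profit: π_i = P·q_i = (a - q_i - q_j)·q_i
FOC: ∂π_i/∂q_i = a - 2q_i - q_j = 0
Reaction function: q_i = (39 - q_j)/2
Symmetry: q* = 39/3 = 13.0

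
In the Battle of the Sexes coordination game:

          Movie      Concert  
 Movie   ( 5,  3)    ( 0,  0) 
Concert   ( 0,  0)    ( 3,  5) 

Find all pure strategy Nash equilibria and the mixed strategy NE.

Pure NE: (Movie, Movie) and (Concert, Concert); Mixed NE: p = 0.625, q = 0.375

Work:
Check pure NE:
(Movie, Movie): (5, 3) - no unilateral deviation beneficial
(Concert, Concert): (3, 5) - no unilateral deviation beneficial
Mixed NE: P1 plays Movie with p = 0.625, P2 plays Movie with q = 0.375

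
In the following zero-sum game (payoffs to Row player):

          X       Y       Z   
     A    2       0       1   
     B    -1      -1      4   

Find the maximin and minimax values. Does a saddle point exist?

Maximin = 0, Minimax = 0, Saddle: True

Work:
Row minimums: [0, -1] → maximin = 0
Column maximums: [2, 0, 4] → minimax = 0
Saddle point exists! Game value = 0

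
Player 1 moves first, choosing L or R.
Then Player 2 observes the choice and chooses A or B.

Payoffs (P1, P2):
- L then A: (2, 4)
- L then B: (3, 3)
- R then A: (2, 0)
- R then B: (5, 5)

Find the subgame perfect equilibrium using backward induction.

P1 plays R, P2 plays A after L and B after R; Payoff (5, 5)

Work:
Backward induction:
After L: P2 chooses A → P1 gets 2
After R: P2 chooses B → P1 gets 5
P1 chooses R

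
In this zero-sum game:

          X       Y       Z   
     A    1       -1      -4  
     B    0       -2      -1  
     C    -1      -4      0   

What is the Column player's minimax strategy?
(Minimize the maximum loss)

Column should play Y, value = -1

Work:
Column player minimizes Row's maximum payoff:
Column X: max payoff to Row = 1
Column Y: max payoff to Row = -1
Column Z: max payoff to Row = 0
Minimum is -1, achieved by column Y.
Minimax strategy: Y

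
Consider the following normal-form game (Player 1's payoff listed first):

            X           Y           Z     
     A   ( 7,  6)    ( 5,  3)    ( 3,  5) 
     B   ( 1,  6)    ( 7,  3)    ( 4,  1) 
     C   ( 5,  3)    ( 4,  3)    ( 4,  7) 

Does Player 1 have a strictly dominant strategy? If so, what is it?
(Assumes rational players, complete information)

No strictly dominant strategy exists for Player 1

Work:
A strategy strictly dominates another if it gives a strictly higher payoff against every opponent action. Compare each pair of P1's strategies column-by-column:
  A vs B: [7 vs 1, 5 vs 7, 3 vs 4] → A does not strictly dominate B (column Y: 5 ≤ 7)
  A vs C: [7 vs 5, 5 vs 4, 3 vs 4] → A does not strictly dominate C (column Z: 3 ≤ 4)
  B vs A: [1 vs 7, 7 vs 5, 4 vs 3] → B does not strictly dominate A (column X: 1 ≤ 7)
  B vs C: [1 vs 5, 7 vs 4, 4 vs 4] → B does not strictly dominate C (column X: 1 ≤ 5)
  C vs A: [5 vs 7, 4 vs 5, 4 vs 3] → C does not strictly dominate A (column X: 5 ≤ 7)
  C vs B: [5 vs 1, 4 vs 7, 4 vs 4] → C does not strictly dominate B (column Y: 4 ≤ 7)
No single strategy strictly dominates all others → no strictly dominant strategy.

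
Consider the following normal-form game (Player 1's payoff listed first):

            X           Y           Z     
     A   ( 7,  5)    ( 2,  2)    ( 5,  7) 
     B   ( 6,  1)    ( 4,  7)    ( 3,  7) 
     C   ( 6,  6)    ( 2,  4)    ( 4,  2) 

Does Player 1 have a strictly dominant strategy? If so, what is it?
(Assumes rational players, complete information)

No strictly dominant strategy exists for Player 1

Work:
A strategy strictly dominates another if it gives a strictly higher payoff against every opponent action. Compare each pair of P1's strategies column-by-column:
  A vs B: [7 vs 6, 2 vs 4, 5 vs 3] → A does not strictly dominate B (column Y: 2 ≤ 4)
  A vs C: [7 vs 6, 2 vs 2, 5 vs 4] → A does not strictly dominate C (column Y: 2 ≤ 2)
  B vs A: [6 vs 7, 4 vs 2, 3 vs 5] → B does not strictly dominate A (column X: 6 ≤ 7)
  B vs C: [6 vs 6, 4 vs 2, 3 vs 4] → B does not strictly dominate C (column X: 6 ≤ 6)
  C vs A: [6 vs 7, 2 vs 2, 4 vs 5] → C does not strictly dominate A (column X: 6 ≤ 7)
  C vs B: [6 vs 6, 2 vs 4, 4 vs 3] → C does not strictly dominate B (column X: 6 ≤ 6)
No single strategy strictly dominates all others → no strictly dominant strategy.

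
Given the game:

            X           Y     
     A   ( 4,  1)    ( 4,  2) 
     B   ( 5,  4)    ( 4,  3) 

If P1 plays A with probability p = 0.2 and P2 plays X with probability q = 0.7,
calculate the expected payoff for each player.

E[P1] = 4.56, E[P2] = 3.22

Work:
E[P1] = p·q·π₁(A,X) + p·(1-q)·π₁(A,Y) + (1-p)·q·π₁(B,X) + (1-p)·(1-q)·π₁(B,Y)
= 0.2·0.7·4 + 0.2·0.3·4 + 0.8·0.7·5 + 0.8·0.3·4
= 4.56

E[P2] = 3.22 (similar calculation)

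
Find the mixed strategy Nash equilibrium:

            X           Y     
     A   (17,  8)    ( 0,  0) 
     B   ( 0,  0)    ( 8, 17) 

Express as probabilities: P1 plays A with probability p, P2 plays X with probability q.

p = 0.68, q = 0.32

Work:
Find probabilities that make opponent indifferent:
P2 chooses q to make P1 indifferent between A and B
P1 chooses p to make P2 indifferent between X and Y
Mixed NE: P1 plays (A: 0.68, B: 0.32), P2 plays (X: 0.32, Y: 0.68)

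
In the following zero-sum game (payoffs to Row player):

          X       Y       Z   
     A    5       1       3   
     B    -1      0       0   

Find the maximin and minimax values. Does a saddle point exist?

Maximin = 1, Minimax = 1, Saddle: True

Work:
Row minimums: [1, -1] → maximin = 1
Column maximums: [5, 1, 3] → minimax = 1
Saddle point exists! Game value = 1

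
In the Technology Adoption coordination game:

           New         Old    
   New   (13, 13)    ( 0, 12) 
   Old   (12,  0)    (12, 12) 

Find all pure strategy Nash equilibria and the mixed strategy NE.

Pure NE: (New, New) and (Old, Old); Mixed NE: p = 0.9231, q = 0.9231

Work:
Check pure NE:
(New, New): (13, 13) - no unilateral deviation beneficial
(Old, Old): (12, 12) - no unilateral deviation beneficial
Mixed NE: P1 plays New with p = 0.9231, P2 plays New with q = 0.9231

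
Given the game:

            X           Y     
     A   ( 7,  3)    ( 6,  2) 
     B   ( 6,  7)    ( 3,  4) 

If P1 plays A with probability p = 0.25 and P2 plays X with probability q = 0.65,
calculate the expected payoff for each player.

E[P1] = 5.375, E[P2] = 5.125

Work:
E[P1] = p·q·π₁(A,X) + p·(1-q)·π₁(A,Y) + (1-p)·q·π₁(B,X) + (1-p)·(1-q)·π₁(B,Y)
= 0.25·0.65·7 + 0.25·0.35·6 + 0.75·0.65·6 + 0.75·0.35·3
= 5.375

E[P2] = 5.125 (similar calculation)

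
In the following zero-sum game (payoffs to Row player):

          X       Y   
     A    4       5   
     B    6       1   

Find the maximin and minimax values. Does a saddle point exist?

Maximin = 4, Minimax = 5, Saddle: False

Work:
Row minimums: [4, 1] → maximin = 4
Column maximums: [6, 5] → minimax = 5
No saddle point (maximin ≠ minimax). Mixed strategy needed.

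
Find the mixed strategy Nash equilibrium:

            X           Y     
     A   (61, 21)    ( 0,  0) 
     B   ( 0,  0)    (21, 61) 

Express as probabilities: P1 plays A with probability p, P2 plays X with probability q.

p = 0.7439, q = 0.2561

Work:
Find probabilities that make opponent indifferent:
P2 chooses q to make P1 indifferent between A and B
P1 chooses p to make P2 indifferent between X and Y
Mixed NE: P1 plays (A: 0.7439, B: 0.2561), P2 plays (X: 0.2561, Y: 0.7439)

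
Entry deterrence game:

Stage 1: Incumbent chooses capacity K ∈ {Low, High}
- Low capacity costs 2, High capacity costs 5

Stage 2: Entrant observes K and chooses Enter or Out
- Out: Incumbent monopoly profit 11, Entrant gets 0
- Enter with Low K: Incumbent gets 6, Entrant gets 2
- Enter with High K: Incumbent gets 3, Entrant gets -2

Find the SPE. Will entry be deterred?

SPE: (High, Enter|Low, Out|High); Entry deterred. Incumbent net profit = 6

Work:
After Low K: Entrant enters (2 > 0)
After High K: Entrant stays out (-2 < 0)
Incumbent: Low → 6−2=4, High → 11−5=6
Incumbent chooses High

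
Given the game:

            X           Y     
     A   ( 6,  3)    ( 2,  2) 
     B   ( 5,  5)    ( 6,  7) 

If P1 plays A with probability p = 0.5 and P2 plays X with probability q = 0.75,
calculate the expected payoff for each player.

E[P1] = 5.125, E[P2] = 4.125

Work:
E[P1] = p·q·π₁(A,X) + p·(1-q)·π₁(A,Y) + (1-p)·q·π₁(B,X) + (1-p)·(1-q)·π₁(B,Y)
= 0.5·0.75·6 + 0.5·0.25·2 + 0.5·0.75·5 + 0.5·0.25·6
= 5.125

E[P2] = 4.125 (similar calculation)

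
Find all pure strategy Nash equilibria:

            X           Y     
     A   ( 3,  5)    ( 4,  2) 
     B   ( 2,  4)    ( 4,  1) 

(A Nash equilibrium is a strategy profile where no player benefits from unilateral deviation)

Nash equilibrium: (A, X)

Work:
Best responses:
  P1 vs X: payoffs [3, 2] → best response A (payoff 3)
  P1 vs Y: payoffs [4, 4] → best response A/B (payoff 4)
  P2 vs A: payoffs [5, 2] → best response X (payoff 5)
  P2 vs B: payoffs [4, 1] → best response X (payoff 4)
Mutual best responses: (A,X) → Nash equilibria.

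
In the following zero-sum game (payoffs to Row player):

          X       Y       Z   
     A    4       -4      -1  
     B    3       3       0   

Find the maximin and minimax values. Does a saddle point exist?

Maximin = 0, Minimax = 0, Saddle: True

Work:
Row minimums: [-4, 0] → maximin = 0
Column maximums: [4, 3, 0] → minimax = 0
Saddle point exists! Game value = 0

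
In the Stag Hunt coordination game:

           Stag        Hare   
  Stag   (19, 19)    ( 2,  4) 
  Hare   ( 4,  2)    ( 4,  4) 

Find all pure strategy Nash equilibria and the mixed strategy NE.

Pure NE: (Stag, Stag) and (Hare, Hare); Mixed NE: p = 0.1176, q = 0.1176

Work:
Check pure NE:
(Stag, Stag): (19, 19) - no unilateral deviation beneficial
(Hare, Hare): (4, 4) - no unilateral deviation beneficial
Mixed NE: P1 plays Stag with p = 0.1176, P2 plays Stag with q = 0.1176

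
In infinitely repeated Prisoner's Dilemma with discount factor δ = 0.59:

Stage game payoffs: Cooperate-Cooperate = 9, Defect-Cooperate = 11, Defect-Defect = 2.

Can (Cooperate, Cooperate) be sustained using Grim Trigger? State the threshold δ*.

δ* = 0.2222; since δ = 0.59 ≥ 0.2222, cooperation can be sustained

Work:
For Grim Trigger:
Cooperate forever: 9/(1-δ)
Defect then punished: 11 + 2·δ/(1-δ)
Need: 9/(1-δ) ≥ 11 + 2·δ/(1-δ)
Solving: δ ≥ (T-R)/(T-P) = (11-9)/(11-2) = 0.2222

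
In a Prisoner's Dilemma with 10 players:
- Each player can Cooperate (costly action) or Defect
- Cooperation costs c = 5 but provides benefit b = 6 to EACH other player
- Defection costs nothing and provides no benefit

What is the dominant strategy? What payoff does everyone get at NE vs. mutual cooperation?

Dominant: Defect; NE payoff = 0; Coop payoff = 49

Work:
Defect dominates (saves cost c = 5, benefit to others is external)
NE: All defect → everyone gets 0
If all cooperate: each receives (9)×6 - 5 = 49
Social dilemma: 49 > 0 but NE gives 0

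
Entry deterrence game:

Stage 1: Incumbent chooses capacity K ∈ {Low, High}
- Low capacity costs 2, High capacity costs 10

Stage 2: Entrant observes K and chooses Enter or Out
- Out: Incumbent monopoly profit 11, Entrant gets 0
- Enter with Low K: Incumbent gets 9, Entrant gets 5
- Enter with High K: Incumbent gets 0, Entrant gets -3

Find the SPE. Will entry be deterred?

SPE: (Low, Enter|Low, Out|High); Entry not deterred. Incumbent net profit = 7, Entrant gets 5

Work:
After Low K: Entrant enters (5 > 0)
After High K: Entrant stays out (-3 < 0)
Incumbent: Low → 9−2=7, High → 11−10=1
Incumbent chooses Low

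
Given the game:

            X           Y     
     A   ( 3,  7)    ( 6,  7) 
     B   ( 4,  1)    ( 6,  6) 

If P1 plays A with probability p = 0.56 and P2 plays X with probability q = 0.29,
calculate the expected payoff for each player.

E[P1] = 5.2576, E[P2] = 5.922

Work:
E[P1] = p·q·π₁(A,X) + p·(1-q)·π₁(A,Y) + (1-p)·q·π₁(B,X) + (1-p)·(1-q)·π₁(B,Y)
= 0.56·0.29·3 + 0.56·0.71·6 + 0.44·0.29·4 + 0.44·0.71·6
= 5.2576

E[P2] = 5.922 (similar calculation)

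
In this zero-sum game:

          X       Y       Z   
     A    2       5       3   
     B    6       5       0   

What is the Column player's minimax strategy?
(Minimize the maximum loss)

Column should play Z, value = 3

Work:
Column player minimizes Row's maximum payoff:
Column X: max payoff to Row = 6
Column Y: max payoff to Row = 5
Column Z: max payoff to Row = 3
Minimum is 3, achieved by column Z.
Minimax strategy: Z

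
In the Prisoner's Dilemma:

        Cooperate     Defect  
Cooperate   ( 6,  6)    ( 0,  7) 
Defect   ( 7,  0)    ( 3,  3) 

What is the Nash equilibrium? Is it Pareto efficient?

(Defect, Defect) is NE; not Pareto efficient

Work:
Defect dominates Cooperate for both players:
If P2 cooperates: Defect (7) > Cooperate (6)
If P2 defects: Defect (3) > Cooperate (0)
NE: (Defect, Defect) with payoff (3, 3)
But (Cooperate, Cooperate) = (6, 6) Pareto dominates (3, 3)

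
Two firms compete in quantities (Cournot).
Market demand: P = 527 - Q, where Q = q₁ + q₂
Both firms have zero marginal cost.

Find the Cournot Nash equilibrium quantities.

q₁* = q₂* = 175.67; P* = 175.67

Work:
Profit: π_i = P·q_i = (a - q_i - q_j)·q_i
FOC: ∂π_i/∂q_i = a - 2q_i - q_j = 0
Reaction function: q_i = (527 - q_j)/2
Symmetry: q* = 527/3 = 175.67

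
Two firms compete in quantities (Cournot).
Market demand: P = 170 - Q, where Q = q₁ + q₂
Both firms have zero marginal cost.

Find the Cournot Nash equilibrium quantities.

q₁* = q₂* = 56.67; P* = 56.67

Work:
Profit: π_i = P·q_i = (a - q_i - q_j)·q_i
FOC: ∂π_i/∂q_i = a - 2q_i - q_j = 0
Reaction function: q_i = (170 - q_j)/2
Symmetry: q* = 170/3 = 56.67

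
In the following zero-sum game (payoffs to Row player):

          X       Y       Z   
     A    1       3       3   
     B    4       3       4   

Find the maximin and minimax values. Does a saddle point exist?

Maximin = 3, Minimax = 3, Saddle: True

Work:
Row minimums: [1, 3] → maximin = 3
Column maximums: [4, 3, 4] → minimax = 3
Saddle point exists! Game value = 3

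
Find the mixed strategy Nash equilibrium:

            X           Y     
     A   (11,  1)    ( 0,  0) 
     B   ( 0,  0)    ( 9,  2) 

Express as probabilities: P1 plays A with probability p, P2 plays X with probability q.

p = 0.6667, q = 0.45

Work:
Find probabilities that make opponent indifferent:
P2 chooses q to make P1 indifferent between A and B
P1 chooses p to make P2 indifferent between X and Y
Mixed NE: P1 plays (A: 0.6667, B: 0.3333), P2 plays (X: 0.45, Y: 0.55)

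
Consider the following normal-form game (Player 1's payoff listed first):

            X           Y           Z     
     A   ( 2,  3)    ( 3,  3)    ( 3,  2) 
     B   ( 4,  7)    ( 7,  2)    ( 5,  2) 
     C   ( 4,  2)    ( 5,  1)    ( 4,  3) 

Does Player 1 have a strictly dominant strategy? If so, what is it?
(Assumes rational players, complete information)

No strictly dominant strategy exists for Player 1

Work:
A strategy strictly dominates another if it gives a strictly higher payoff against every opponent action. Compare each pair of P1's strategies column-by-column:
  A vs B: [2 vs 4, 3 vs 7, 3 vs 5] → A does not strictly dominate B (column X: 2 ≤ 4)
  A vs C: [2 vs 4, 3 vs 5, 3 vs 4] → A does not strictly dominate C (column X: 2 ≤ 4)
  B vs A: [4 vs 2, 7 vs 3, 5 vs 3] → B strictly dominates A
  B vs C: [4 vs 4, 7 vs 5, 5 vs 4] → B does not strictly dominate C (column X: 4 ≤ 4)
  C vs A: [4 vs 2, 5 vs 3, 4 vs 3] → C strictly dominates A
  C vs B: [4 vs 4, 5 vs 7, 4 vs 5] → C does not strictly dominate B (column X: 4 ≤ 4)
No single strategy strictly dominates all others → no strictly dominant strategy.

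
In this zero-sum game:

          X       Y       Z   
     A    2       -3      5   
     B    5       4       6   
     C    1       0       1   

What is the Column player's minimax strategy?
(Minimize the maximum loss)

Column should play Y, value = 4

Work:
Column player minimizes Row's maximum payoff:
Column X: max payoff to Row = 5
Column Y: max payoff to Row = 4
Column Z: max payoff to Row = 6
Minimum is 4, achieved by column Y.
Minimax strategy: Y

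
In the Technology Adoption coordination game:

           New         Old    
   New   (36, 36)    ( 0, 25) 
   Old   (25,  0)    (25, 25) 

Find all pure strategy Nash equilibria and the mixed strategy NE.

Pure NE: (New, New) and (Old, Old); Mixed NE: p = 0.6944, q = 0.6944

Work:
Check pure NE:
(New, New): (36, 36) - no unilateral deviation beneficial
(Old, Old): (25, 25) - no unilateral deviation beneficial
Mixed NE: P1 plays New with p = 0.6944, P2 plays New with q = 0.6944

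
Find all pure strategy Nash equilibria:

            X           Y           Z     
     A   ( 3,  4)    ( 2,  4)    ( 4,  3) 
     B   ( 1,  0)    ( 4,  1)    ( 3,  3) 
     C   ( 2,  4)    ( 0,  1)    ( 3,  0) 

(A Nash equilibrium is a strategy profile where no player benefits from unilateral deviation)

Nash equilibrium: (A, X)

Work:
Best responses:
  P1 vs X: payoffs [3, 1, 2] → best response A (payoff 3)
  P1 vs Y: payoffs [2, 4, 0] → best response B (payoff 4)
  P1 vs Z: payoffs [4, 3, 3] → best response A (payoff 4)
  P2 vs A: payoffs [4, 4, 3] → best response X/Y (payoff 4)
  P2 vs B: payoffs [0, 1, 3] → best response Z (payoff 3)
  P2 vs C: payoffs [4, 1, 0] → best response X (payoff 4)
Mutual best responses: (A,X) → Nash equilibria.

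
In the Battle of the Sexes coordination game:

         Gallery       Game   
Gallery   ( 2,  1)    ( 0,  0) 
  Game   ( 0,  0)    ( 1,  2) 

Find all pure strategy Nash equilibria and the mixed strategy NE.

Pure NE: (Gallery, Gallery) and (Game, Game); Mixed NE: p = 0.6667, q = 0.3333

Work:
Check pure NE:
(Gallery, Gallery): (2, 1) - no unilateral deviation beneficial
(Game, Game): (1, 2) - no unilateral deviation beneficial
Mixed NE: P1 plays Gallery with p = 0.6667, P2 plays Gallery with q = 0.3333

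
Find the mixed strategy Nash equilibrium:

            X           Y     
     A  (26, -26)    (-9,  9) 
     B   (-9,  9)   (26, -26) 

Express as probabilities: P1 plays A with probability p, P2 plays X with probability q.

p = 0.5, q = 0.5

Work:
Find probabilities that make opponent indifferent:
P2 chooses q to make P1 indifferent between A and B
P1 chooses p to make P2 indifferent between X and Y
Mixed NE: P1 plays (A: 0.5, B: 0.5), P2 plays (X: 0.5, Y: 0.5)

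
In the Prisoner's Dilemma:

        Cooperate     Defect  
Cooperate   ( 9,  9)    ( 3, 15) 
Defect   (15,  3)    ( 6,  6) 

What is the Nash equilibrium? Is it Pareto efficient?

(Defect, Defect) is NE; not Pareto efficient

Work:
Defect dominates Cooperate for both players:
If P2 cooperates: Defect (15) > Cooperate (9)
If P2 defects: Defect (6) > Cooperate (3)
NE: (Defect, Defect) with payoff (6, 6)
But (Cooperate, Cooperate) = (9, 9) Pareto dominates (6, 6)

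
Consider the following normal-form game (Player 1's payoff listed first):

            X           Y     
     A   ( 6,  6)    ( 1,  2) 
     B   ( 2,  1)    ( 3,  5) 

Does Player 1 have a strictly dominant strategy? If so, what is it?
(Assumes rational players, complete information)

No strictly dominant strategy exists for Player 1

Work:
A strategy strictly dominates another if it gives a strictly higher payoff against every opponent action. Compare each pair of P1's strategies column-by-column:
  A vs B: [6 vs 2, 1 vs 3] → A does not strictly dominate B (column Y: 1 ≤ 3)
  B vs A: [2 vs 6, 3 vs 1] → B does not strictly dominate A (column X: 2 ≤ 6)
No single strategy strictly dominates all others → no strictly dominant strategy.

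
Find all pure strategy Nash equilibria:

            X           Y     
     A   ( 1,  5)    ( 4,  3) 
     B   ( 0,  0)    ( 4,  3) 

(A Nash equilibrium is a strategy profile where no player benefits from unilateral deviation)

Nash equilibrium: (A, X), (B, Y)

Work:
Best responses:
  P1 vs X: payoffs [1, 0] → best response A (payoff 1)
  P1 vs Y: payoffs [4, 4] → best response A/B (payoff 4)
  P2 vs A: payoffs [5, 3] → best response X (payoff 5)
  P2 vs B: payoffs [0, 3] → best response Y (payoff 3)
Mutual best responses: (A,X), (B,Y) → Nash equilibria.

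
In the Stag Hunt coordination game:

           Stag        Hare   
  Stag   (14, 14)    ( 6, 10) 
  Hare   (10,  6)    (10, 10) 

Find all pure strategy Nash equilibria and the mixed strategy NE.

Pure NE: (Stag, Stag) and (Hare, Hare); Mixed NE: p = 0.5, q = 0.5

Work:
Check pure NE:
(Stag, Stag): (14, 14) - no unilateral deviation beneficial
(Hare, Hare): (10, 10) - no unilateral deviation beneficial
Mixed NE: P1 plays Stag with p = 0.5, P2 plays Stag with q = 0.5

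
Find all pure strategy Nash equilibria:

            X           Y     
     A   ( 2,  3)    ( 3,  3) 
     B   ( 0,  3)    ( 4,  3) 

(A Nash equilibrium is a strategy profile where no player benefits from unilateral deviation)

Nash equilibrium: (A, X), (B, Y)

Work:
Best responses:
  P1 vs X: payoffs [2, 0] → best response A (payoff 2)
  P1 vs Y: payoffs [3, 4] → best response B (payoff 4)
  P2 vs A: payoffs [3, 3] → best response X/Y (payoff 3)
  P2 vs B: payoffs [3, 3] → best response X/Y (payoff 3)
Mutual best responses: (A,X), (B,Y) → Nash equilibria.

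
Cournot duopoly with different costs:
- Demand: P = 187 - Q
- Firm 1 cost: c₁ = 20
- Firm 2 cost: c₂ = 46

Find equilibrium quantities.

q₁* = 64.33, q₂* = 38.33

Work:
Reaction: q₁ = (187 - 20 - q₂)/2
Reaction: q₂ = (187 - 46 - q₁)/2
Solve simultaneously:
q₁* = (187 - 2×20 + 46)/3 = 64.33
q₂* = (187 - 2×46 + 20)/3 = 38.33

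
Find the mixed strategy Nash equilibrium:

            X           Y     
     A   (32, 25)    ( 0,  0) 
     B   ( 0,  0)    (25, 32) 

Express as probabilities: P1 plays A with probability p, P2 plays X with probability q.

p = 0.5614, q = 0.4386

Work:
Find probabilities that make opponent indifferent:
P2 chooses q to make P1 indifferent between A and B
P1 chooses p to make P2 indifferent between X and Y
Mixed NE: P1 plays (A: 0.5614, B: 0.4386), P2 plays (X: 0.4386, Y: 0.5614)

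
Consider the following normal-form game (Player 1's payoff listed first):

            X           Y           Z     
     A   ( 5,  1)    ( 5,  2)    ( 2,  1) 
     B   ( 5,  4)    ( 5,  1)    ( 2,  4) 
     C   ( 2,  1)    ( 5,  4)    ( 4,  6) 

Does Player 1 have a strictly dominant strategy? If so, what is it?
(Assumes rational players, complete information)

No strictly dominant strategy exists for Player 1

Work:
A strategy strictly dominates another if it gives a strictly higher payoff against every opponent action. Compare each pair of P1's strategies column-by-column:
  A vs B: [5 vs 5, 5 vs 5, 2 vs 2] → A does not strictly dominate B (column X: 5 ≤ 5)
  A vs C: [5 vs 2, 5 vs 5, 2 vs 4] → A does not strictly dominate C (column Y: 5 ≤ 5)
  B vs A: [5 vs 5, 5 vs 5, 2 vs 2] → B does not strictly dominate A (column X: 5 ≤ 5)
  B vs C: [5 vs 2, 5 vs 5, 2 vs 4] → B does not strictly dominate C (column Y: 5 ≤ 5)
  C vs A: [2 vs 5, 5 vs 5, 4 vs 2] → C does not strictly dominate A (column X: 2 ≤ 5)
  C vs B: [2 vs 5, 5 vs 5, 4 vs 2] → C does not strictly dominate B (column X: 2 ≤ 5)
No single strategy strictly dominates all others → no strictly dominant strategy.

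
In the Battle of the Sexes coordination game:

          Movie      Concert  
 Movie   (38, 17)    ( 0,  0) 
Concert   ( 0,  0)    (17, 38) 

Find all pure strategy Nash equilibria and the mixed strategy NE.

Pure NE: (Movie, Movie) and (Concert, Concert); Mixed NE: p = 0.6909, q = 0.3091

Work:
Check pure NE:
(Movie, Movie): (38, 17) - no unilateral deviation beneficial
(Concert, Concert): (17, 38) - no unilateral deviation beneficial
Mixed NE: P1 plays Movie with p = 0.6909, P2 plays Movie with q = 0.3091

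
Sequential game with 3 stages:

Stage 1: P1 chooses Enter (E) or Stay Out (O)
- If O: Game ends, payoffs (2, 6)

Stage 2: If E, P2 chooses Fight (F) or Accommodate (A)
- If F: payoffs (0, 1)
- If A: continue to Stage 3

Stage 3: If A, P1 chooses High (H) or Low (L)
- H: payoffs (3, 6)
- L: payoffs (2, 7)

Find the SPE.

SPE: (E, A, H); Outcome (3, 6)

Work:
Stage 3: P1 chooses H (3 vs 2)
Stage 2: P2: F->1, A->6 (anticipating H). Choose A
Stage 1: P1: O->2, E->3 (anticipating A, H). Choose E
SPE path: E -> A -> H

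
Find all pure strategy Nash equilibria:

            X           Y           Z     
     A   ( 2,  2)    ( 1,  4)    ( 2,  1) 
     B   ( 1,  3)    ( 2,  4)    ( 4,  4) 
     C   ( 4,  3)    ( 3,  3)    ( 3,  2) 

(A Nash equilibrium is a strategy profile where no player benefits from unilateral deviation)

Nash equilibrium: (B, Z), (C, X), (C, Y)

Work:
Best responses:
  P1 vs X: payoffs [2, 1, 4] → best response C (payoff 4)
  P1 vs Y: payoffs [1, 2, 3] → best response C (payoff 3)
  P1 vs Z: payoffs [2, 4, 3] → best response B (payoff 4)
  P2 vs A: payoffs [2, 4, 1] → best response Y (payoff 4)
  P2 vs B: payoffs [3, 4, 4] → best response Y/Z (payoff 4)
  P2 vs C: payoffs [3, 3, 2] → best response X/Y (payoff 3)
Mutual best responses: (B,Z), (C,X), (C,Y) → Nash equilibria.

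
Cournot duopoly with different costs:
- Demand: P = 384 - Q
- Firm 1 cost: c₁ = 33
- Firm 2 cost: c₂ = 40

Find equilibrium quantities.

q₁* = 119.33, q₂* = 112.33

Work:
Reaction: q₁ = (384 - 33 - q₂)/2
Reaction: q₂ = (384 - 40 - q₁)/2
Solve simultaneously:
q₁* = (384 - 2×33 + 40)/3 = 119.33
q₂* = (384 - 2×40 + 33)/3 = 112.33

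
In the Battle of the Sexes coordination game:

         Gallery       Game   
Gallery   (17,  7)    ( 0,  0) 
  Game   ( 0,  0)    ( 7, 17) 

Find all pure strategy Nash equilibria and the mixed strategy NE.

Pure NE: (Gallery, Gallery) and (Game, Game); Mixed NE: p = 0.7083, q = 0.2917

Work:
Check pure NE:
(Gallery, Gallery): (17, 7) - no unilateral deviation beneficial
(Game, Game): (7, 17) - no unilateral deviation beneficial
Mixed NE: P1 plays Gallery with p = 0.7083, P2 plays Gallery with q = 0.2917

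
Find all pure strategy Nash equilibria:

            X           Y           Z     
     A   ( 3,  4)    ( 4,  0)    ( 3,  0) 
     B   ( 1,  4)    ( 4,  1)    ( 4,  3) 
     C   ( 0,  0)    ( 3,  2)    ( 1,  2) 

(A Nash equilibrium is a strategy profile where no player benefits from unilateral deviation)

Nash equilibrium: (A, X)

Work:
Best responses:
  P1 vs X: payoffs [3, 1, 0] → best response A (payoff 3)
  P1 vs Y: payoffs [4, 4, 3] → best response A/B (payoff 4)
  P1 vs Z: payoffs [3, 4, 1] → best response B (payoff 4)
  P2 vs A: payoffs [4, 0, 0] → best response X (payoff 4)
  P2 vs B: payoffs [4, 1, 3] → best response X (payoff 4)
  P2 vs C: payoffs [0, 2, 2] → best response Y/Z (payoff 2)
Mutual best responses: (A,X) → Nash equilibria.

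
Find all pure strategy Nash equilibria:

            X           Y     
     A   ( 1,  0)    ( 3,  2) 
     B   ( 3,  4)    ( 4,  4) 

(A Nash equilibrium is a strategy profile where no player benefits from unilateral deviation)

Nash equilibrium: (B, X), (B, Y)

Work:
Best responses:
  P1 vs X: payoffs [1, 3] → best response B (payoff 3)
  P1 vs Y: payoffs [3, 4] → best response B (payoff 4)
  P2 vs A: payoffs [0, 2] → best response Y (payoff 2)
  P2 vs B: payoffs [4, 4] → best response X/Y (payoff 4)
Mutual best responses: (B,X), (B,Y) → Nash equilibria.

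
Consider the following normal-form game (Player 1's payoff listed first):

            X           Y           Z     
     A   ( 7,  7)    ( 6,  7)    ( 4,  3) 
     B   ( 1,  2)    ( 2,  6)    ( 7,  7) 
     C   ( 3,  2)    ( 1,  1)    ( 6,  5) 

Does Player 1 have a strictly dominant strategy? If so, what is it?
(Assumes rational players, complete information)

No strictly dominant strategy exists for Player 1

Work:
A strategy strictly dominates another if it gives a strictly higher payoff against every opponent action. Compare each pair of P1's strategies column-by-column:
  A vs B: [7 vs 1, 6 vs 2, 4 vs 7] → A does not strictly dominate B (column Z: 4 ≤ 7)
  A vs C: [7 vs 3, 6 vs 1, 4 vs 6] → A does not strictly dominate C (column Z: 4 ≤ 6)
  B vs A: [1 vs 7, 2 vs 6, 7 vs 4] → B does not strictly dominate A (column X: 1 ≤ 7)
  B vs C: [1 vs 3, 2 vs 1, 7 vs 6] → B does not strictly dominate C (column X: 1 ≤ 3)
  C vs A: [3 vs 7, 1 vs 6, 6 vs 4] → C does not strictly dominate A (column X: 3 ≤ 7)
  C vs B: [3 vs 1, 1 vs 2, 6 vs 7] → C does not strictly dominate B (column Y: 1 ≤ 2)
No single strategy strictly dominates all others → no strictly dominant strategy.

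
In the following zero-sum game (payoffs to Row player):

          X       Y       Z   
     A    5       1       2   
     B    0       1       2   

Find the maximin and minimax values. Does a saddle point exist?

Maximin = 1, Minimax = 1, Saddle: True

Work:
Row minimums: [1, 0] → maximin = 1
Column maximums: [5, 1, 2] → minimax = 1
Saddle point exists! Game value = 1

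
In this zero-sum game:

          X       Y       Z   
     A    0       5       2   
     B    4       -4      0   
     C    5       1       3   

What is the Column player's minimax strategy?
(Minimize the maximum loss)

Column should play Z, value = 3

Work:
Column player minimizes Row's maximum payoff:
Column X: max payoff to Row = 5
Column Y: max payoff to Row = 5
Column Z: max payoff to Row = 3
Minimum is 3, achieved by column Z.
Minimax strategy: Z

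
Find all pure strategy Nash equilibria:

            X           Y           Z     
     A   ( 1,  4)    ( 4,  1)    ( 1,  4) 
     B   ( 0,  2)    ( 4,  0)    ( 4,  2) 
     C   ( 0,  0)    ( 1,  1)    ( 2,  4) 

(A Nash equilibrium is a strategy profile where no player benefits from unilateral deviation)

Nash equilibrium: (A, X), (B, Z)

Work:
Best responses:
  P1 vs X: payoffs [1, 0, 0] → best response A (payoff 1)
  P1 vs Y: payoffs [4, 4, 1] → best response A/B (payoff 4)
  P1 vs Z: payoffs [1, 4, 2] → best response B (payoff 4)
  P2 vs A: payoffs [4, 1, 4] → best response X/Z (payoff 4)
  P2 vs B: payoffs [2, 0, 2] → best response X/Z (payoff 2)
  P2 vs C: payoffs [0, 1, 4] → best response Z (payoff 4)
Mutual best responses: (A,X), (B,Z) → Nash equilibria.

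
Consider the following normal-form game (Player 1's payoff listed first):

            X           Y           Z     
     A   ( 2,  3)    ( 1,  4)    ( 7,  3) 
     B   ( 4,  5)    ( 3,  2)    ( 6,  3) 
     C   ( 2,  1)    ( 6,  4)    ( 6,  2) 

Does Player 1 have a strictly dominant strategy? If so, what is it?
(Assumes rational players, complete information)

No strictly dominant strategy exists for Player 1

Work:
A strategy strictly dominates another if it gives a strictly higher payoff against every opponent action. Compare each pair of P1's strategies column-by-column:
  A vs B: [2 vs 4, 1 vs 3, 7 vs 6] → A does not strictly dominate B (column X: 2 ≤ 4)
  A vs C: [2 vs 2, 1 vs 6, 7 vs 6] → A does not strictly dominate C (column X: 2 ≤ 2)
  B vs A: [4 vs 2, 3 vs 1, 6 vs 7] → B does not strictly dominate A (column Z: 6 ≤ 7)
  B vs C: [4 vs 2, 3 vs 6, 6 vs 6] → B does not strictly dominate C (column Y: 3 ≤ 6)
  C vs A: [2 vs 2, 6 vs 1, 6 vs 7] → C does not strictly dominate A (column X: 2 ≤ 2)
  C vs B: [2 vs 4, 6 vs 3, 6 vs 6] → C does not strictly dominate B (column X: 2 ≤ 4)
No single strategy strictly dominates all others → no strictly dominant strategy.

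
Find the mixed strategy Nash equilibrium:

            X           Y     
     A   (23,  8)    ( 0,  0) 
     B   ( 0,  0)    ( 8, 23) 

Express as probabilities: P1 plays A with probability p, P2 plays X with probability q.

p = 0.7419, q = 0.2581

Work:
Find probabilities that make opponent indifferent:
P2 chooses q to make P1 indifferent between A and B
P1 chooses p to make P2 indifferent between X and Y
Mixed NE: P1 plays (A: 0.7419, B: 0.2581), P2 plays (X: 0.2581, Y: 0.7419)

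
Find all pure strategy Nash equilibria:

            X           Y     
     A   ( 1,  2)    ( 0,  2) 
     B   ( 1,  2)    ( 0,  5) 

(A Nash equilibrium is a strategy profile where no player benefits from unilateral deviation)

Nash equilibrium: (A, X), (A, Y), (B, Y)

Work:
Best responses:
  P1 vs X: payoffs [1, 1] → best response A/B (payoff 1)
  P1 vs Y: payoffs [0, 0] → best response A/B (payoff 0)
  P2 vs A: payoffs [2, 2] → best response X/Y (payoff 2)
  P2 vs B: payoffs [2, 5] → best response Y (payoff 5)
Mutual best responses: (A,X), (A,Y), (B,Y) → Nash equilibria.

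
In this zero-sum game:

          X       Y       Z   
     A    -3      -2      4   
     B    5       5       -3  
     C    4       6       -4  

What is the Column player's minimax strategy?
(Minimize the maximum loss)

Column should play Z, value = 4

Work:
Column player minimizes Row's maximum payoff:
Column X: max payoff to Row = 5
Column Y: max payoff to Row = 6
Column Z: max payoff to Row = 4
Minimum is 4, achieved by column Z.
Minimax strategy: Z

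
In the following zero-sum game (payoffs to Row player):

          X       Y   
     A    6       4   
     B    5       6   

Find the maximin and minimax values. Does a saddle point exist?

Maximin = 5, Minimax = 6, Saddle: False

Work:
Row minimums: [4, 5] → maximin = 5
Column maximums: [6, 6] → minimax = 6
No saddle point (maximin ≠ minimax). Mixed strategy needed.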